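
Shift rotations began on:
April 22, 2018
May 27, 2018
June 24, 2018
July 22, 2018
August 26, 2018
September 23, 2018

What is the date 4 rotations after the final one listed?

Gaps: 35, 28, 28, 35, 28 days — a mix of 28 and 35. Every date is a Sunday.
Each is the 4th Sunday of its month.
October 2018 — 4th Sunday is October 28, 2018.
4th Sunday of November 2018: November 25, 2018.
December 2018 — 4th Sunday is December 23, 2018.
January 2019 — 4th Sunday is January 27, 2019.

January 27, 2019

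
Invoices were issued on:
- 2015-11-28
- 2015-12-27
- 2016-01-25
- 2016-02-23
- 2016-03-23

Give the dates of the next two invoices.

Every event comes 29 days after the last (29, 29, 29, 29).
2016-03-23 + 29 days = 2016-04-21.
2016-04-21 + 29 days = 2016-05-20.

2016-04-21, 2016-05-20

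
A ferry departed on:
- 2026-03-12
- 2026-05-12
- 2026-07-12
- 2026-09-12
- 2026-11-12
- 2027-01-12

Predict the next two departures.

2027-03-12, 2027-05-12

Gaps: 61, 61, 62, 61, 61 days — not constant. Every event is on the 12th of the month.
Pattern: the 12th of every 2 months.
Next: March 2027 → 2027-03-12.
May 2027: 2027-05-12.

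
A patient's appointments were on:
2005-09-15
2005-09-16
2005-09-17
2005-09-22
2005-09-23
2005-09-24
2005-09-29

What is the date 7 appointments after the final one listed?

2005-10-14

The gap pattern 1, 1, 5, 1, 1, 5 repeats every 3 events.
These are the Thursdays, Fridays and Saturdays of each week.
Next Friday: 2005-09-30.
Next Saturday: 2005-10-01.
Next Thursday: 2005-10-06.
Next Friday: 2005-10-07.
The following Saturday is 2005-10-08.
The following Thursday is 2005-10-13.
The following Friday is 2005-10-14.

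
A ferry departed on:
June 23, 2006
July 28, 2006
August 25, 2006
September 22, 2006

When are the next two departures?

These are Fridays at 28- or 35-day spacing (35, 28, 28).
The pattern: 4th Friday of the month.
4th Friday of October 2006: October 27, 2006.
November 2006 — 4th Friday is November 24, 2006.

October 27, 2006; November 24, 2006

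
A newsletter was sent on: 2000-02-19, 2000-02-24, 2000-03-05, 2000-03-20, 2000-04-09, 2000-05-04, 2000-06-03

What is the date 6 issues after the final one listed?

2001-03-15

The spacing grows by 5 each time: 5, 10, 15, 20, 25, 30 days.
Next gap: 35 days. 2000-06-03 + 35 days = 2000-07-08.
Next gap: 40 days. 2000-07-08 + 40 days = 2000-08-17.
Next gap: 45 days. 2000-08-17 + 45 days = 2000-10-01.
Next gap: 50 days. 2000-10-01 + 50 days = 2000-11-20.
Next gap: 55 days. 2000-11-20 + 55 days = 2001-01-14.
Next gap: 60 days. 2001-01-14 + 60 days = 2001-03-15.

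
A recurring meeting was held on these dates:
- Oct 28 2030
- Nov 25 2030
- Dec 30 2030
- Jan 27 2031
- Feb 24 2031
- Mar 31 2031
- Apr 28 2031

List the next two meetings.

May 26 2031, Jun 30 2031

Every date is a Monday; gaps 28, 35, 28, 28, 35, 28 days.
Each is the last Monday of its month (at least one falls on the 29th or later, ruling out '4th Monday').
May 2031 ends with Monday May 26 2031.
June 2031 ends with Monday Jun 30 2031.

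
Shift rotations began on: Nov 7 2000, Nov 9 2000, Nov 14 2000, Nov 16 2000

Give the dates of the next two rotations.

Every event lands on a Tuesday or Thursday (gaps cycle 2, 5, 2).
So the schedule is: every Tuesday and Thursday.
The following Tuesday is Nov 21 2000.
Next Thursday: Nov 23 2000.

Nov 21 2000, Nov 23 2000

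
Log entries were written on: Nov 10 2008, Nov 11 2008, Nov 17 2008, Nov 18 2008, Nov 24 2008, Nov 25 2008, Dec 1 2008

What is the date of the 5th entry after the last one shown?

Dec 16 2008

Every event lands on a Monday or Tuesday (gaps cycle 1, 6, 1, 6, 1, 6).
So the schedule is: every Monday and Tuesday.
The following Tuesday is Dec 2 2008.
Next Monday: Dec 8 2008.
Next Tuesday: Dec 9 2008.
Next Monday: Dec 15 2008.
Next Tuesday: Dec 16 2008.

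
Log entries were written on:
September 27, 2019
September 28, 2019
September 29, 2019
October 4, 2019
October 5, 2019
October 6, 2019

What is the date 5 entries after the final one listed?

Every event lands on a Friday or Saturday or Sunday (gaps cycle 1, 1, 5, 1, 1).
So the schedule is: every Friday, Saturday and Sunday.
The following Friday is October 11, 2019.
The following Saturday is October 12, 2019.
The following Sunday is October 13, 2019.
Next Friday: October 18, 2019.
Next Saturday: October 19, 2019.

October 19, 2019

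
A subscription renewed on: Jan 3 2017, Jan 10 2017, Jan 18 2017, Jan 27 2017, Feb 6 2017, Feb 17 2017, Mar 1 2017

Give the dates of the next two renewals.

Intervals are 7, 8, 9, 10, 11, 12 days — an arithmetic progression with common difference 1.
Next gap: 13 days. Mar 1 2017 + 13 days = Mar 14 2017.
Next gap: 14 days. Mar 14 2017 + 14 days = Mar 28 2017.

Mar 14 2017, Mar 28 2017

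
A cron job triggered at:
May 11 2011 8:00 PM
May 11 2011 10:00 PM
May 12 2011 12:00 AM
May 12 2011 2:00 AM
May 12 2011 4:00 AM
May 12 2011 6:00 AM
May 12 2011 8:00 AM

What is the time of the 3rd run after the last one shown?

Gaps: 2, 2, 2, 2, 2, 2 hours — each event is 2 hours after the previous one.
May 12 2011 8:00 AM + 2 h = May 12 2011 10:00 AM.
May 12 2011 10:00 AM + 2 h = May 12 2011 12:00 PM.
May 12 2011 12:00 PM + 2 h = May 12 2011 2:00 PM.

May 12 2011 2:00 PM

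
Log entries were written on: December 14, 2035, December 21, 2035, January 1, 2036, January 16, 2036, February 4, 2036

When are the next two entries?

Gaps: 7, 11, 15, 19 days — each gap is 4 larger than the previous one.
Next gap: 23 days. February 4, 2036 + 23 days = February 27, 2036.
Next gap: 27 days. February 27, 2036 + 27 days = March 25, 2036.

February 27, 2036; March 25, 2036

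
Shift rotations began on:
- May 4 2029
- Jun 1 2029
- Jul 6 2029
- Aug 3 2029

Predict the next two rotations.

Gaps: 28, 35, 28 days — a mix of 28 and 35. Every date is a Friday.
Each is the 1st Friday of its month.
1st Friday of September 2029: Sep 7 2029.
1st Friday of October 2029: Oct 5 2029.

Sep 7 2029, Oct 5 2029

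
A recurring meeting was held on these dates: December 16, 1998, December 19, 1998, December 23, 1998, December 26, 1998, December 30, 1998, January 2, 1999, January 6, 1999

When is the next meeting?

January 9, 1999

Every event lands on a Wednesday or Saturday (gaps cycle 3, 4, 3, 4, 3, 4).
So the schedule is: every Wednesday and Saturday.
The following Saturday is January 9, 1999.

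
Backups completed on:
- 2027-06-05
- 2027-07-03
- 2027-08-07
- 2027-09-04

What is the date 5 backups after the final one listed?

2028-02-05

These are Saturdays at 28- or 35-day spacing (28, 35, 28).
The pattern: 1st Saturday of the month.
October 2027 — 1st Saturday is 2027-10-02.
1st Saturday of November 2027: 2027-11-06.
1st Saturday of December 2027: 2027-12-04.
1st Saturday of January 2028: 2028-01-01.
February 2028 — 1st Saturday is 2028-02-05.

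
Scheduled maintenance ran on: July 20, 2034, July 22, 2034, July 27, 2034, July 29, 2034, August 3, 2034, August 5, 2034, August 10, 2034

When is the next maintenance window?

The gap pattern 2, 5, 2, 5, 2, 5 repeats every 2 events.
These are the Thursdays and Saturdays of each week.
Next Saturday: August 12, 2034.

August 12, 2034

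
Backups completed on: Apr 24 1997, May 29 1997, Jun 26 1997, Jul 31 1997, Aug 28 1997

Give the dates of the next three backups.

Sep 25 1997, Oct 30 1997, Nov 27 1997

Every date is a Thursday; gaps 35, 28, 35, 28 days.
Each is the last Thursday of its month (at least one falls on the 29th or later, ruling out '4th Thursday').
Last Thursday of September 1997: Sep 25 1997.
October 1997 ends with Thursday Oct 30 1997.
November 1997 ends with Thursday Nov 27 1997.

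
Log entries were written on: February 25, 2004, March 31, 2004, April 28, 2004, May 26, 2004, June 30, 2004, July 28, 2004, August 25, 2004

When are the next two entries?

September 29, 2004; October 27, 2004

All Wednesdays; the gaps (35, 28, 28, 35, 28, 28) vary with month length.
This is the last Wednesday of each month.
September 2004 ends with Wednesday September 29, 2004.
Last Wednesday of October 2004: October 27, 2004.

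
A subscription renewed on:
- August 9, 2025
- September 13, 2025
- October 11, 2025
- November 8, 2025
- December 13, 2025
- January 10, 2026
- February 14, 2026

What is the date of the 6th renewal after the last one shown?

Gaps: 35, 28, 28, 35, 28, 35 days — a mix of 28 and 35. Every date is a Saturday.
Each is the 2nd Saturday of its month.
March 2026 — 2nd Saturday is March 14, 2026.
April 2026 — 2nd Saturday is April 11, 2026.
May 2026 — 2nd Saturday is May 9, 2026.
2nd Saturday of June 2026: June 13, 2026.
2nd Saturday of July 2026: July 11, 2026.
2nd Saturday of August 2026: August 8, 2026.

August 8, 2026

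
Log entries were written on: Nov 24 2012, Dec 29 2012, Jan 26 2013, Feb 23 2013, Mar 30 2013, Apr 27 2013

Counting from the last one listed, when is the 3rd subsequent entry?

Every date is a Saturday; gaps 35, 28, 28, 35, 28 days.
Each is the last Saturday of its month (at least one falls on the 29th or later, ruling out '4th Saturday').
May 2013 ends with Saturday May 25 2013.
June 2013 ends with Saturday Jun 29 2013.
July 2013 ends with Saturday Jul 27 2013.

Jul 27 2013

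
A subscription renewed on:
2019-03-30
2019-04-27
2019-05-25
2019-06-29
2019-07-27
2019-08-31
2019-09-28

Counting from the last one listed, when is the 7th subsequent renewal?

2020-04-25

Every date is a Saturday; gaps 28, 28, 35, 28, 35, 28 days.
Each is the last Saturday of its month (at least one falls on the 29th or later, ruling out '4th Saturday').
October 2019 ends with Saturday 2019-10-26.
November 2019 ends with Saturday 2019-11-30.
December 2019 ends with Saturday 2019-12-28.
January 2020 ends with Saturday 2020-01-25.
February 2020 ends with Saturday 2020-02-29.
March 2020 ends with Saturday 2020-03-28.
Last Saturday of April 2020: 2020-04-25.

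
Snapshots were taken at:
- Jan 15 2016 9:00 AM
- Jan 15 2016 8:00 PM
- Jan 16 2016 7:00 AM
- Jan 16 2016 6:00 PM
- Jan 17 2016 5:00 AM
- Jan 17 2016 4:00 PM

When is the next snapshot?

Jan 18 2016 3:00 AM

Spacing: 11, 11, 11, 11, 11 h — constant 11 h.
Jan 17 2016 4:00 PM + 11 h = Jan 18 2016 3:00 AM.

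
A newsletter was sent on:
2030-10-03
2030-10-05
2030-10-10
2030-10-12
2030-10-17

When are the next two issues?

2030-10-19, 2030-10-24

Gaps: 2, 5, 2, 5 days — not constant, but cyclic with period 2.
The events fall on every Thursday and Saturday.
Next Saturday: 2030-10-19.
Next Thursday: 2030-10-24.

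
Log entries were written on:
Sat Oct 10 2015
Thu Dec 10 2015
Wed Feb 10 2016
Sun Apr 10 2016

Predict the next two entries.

Fri Jun 10 2016, Wed Aug 10 2016

Gaps: 61, 62, 60 days — not constant. Every event is on the 10th of the month.
Pattern: the 10th of every 2 months.
June 2016: Fri Jun 10 2016.
August 2016: Wed Aug 10 2016.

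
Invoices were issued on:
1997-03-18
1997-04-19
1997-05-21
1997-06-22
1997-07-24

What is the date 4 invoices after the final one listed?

The spacing is 32, 32, 32, 32 days — always 32 days.
1997-07-24 + 32 days = 1997-08-25.
1997-08-25 + 32 days = 1997-09-26.
1997-09-26 + 32 days = 1997-10-28.
1997-10-28 + 32 days = 1997-11-29.

1997-11-29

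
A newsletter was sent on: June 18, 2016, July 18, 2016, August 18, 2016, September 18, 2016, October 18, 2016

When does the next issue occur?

Gaps: 30, 31, 31, 30 days — not constant. Every event is on the 18th of the month.
Pattern: the 18th of each month.
Next: November 2016 → November 18, 2016.

November 18, 2016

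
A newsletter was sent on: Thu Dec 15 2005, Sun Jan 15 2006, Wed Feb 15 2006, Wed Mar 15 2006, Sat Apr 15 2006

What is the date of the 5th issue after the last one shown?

Fri Sep 15 2006

Each date is the 15th; the gaps (31, 31, 28, 31) track the month lengths.
The rule is the 15th of each month.
Next: May 2006 → Mon May 15 2006.
Next: June 2006 → Thu Jun 15 2006.
Next: July 2006 → Sat Jul 15 2006.
Next: August 2006 → Tue Aug 15 2006.
Next: September 2006 → Fri Sep 15 2006.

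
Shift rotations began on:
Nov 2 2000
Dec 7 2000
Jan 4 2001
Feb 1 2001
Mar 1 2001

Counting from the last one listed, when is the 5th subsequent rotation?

Gaps: 35, 28, 28, 28 days — a mix of 28 and 35. Every date is a Thursday.
Each is the 1st Thursday of its month.
1st Thursday of April 2001: Apr 5 2001.
1st Thursday of May 2001: May 3 2001.
June 2001 — 1st Thursday is Jun 7 2001.
July 2001 — 1st Thursday is Jul 5 2001.
August 2001 — 1st Thursday is Aug 2 2001.

Aug 2 2001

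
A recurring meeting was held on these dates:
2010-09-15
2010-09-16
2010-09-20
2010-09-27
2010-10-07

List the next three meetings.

Gaps: 1, 4, 7, 10 days — each gap is 3 larger than the previous one.
Next gap: 13 days. 2010-10-07 + 13 days = 2010-10-20.
Next gap: 16 days. 2010-10-20 + 16 days = 2010-11-05.
Next gap: 19 days. 2010-11-05 + 19 days = 2010-11-24.

2010-10-20, 2010-11-05, 2010-11-24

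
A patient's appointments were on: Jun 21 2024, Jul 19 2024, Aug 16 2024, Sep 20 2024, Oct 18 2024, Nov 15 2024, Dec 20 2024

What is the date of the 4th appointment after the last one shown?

Apr 18 2025

All dates are Fridays, 28, 28, 35, 28, 28, 35 days apart.
Specifically, the 3rd Friday of each month.
January 2025 — 3rd Friday is Jan 17 2025.
February 2025 — 3rd Friday is Feb 21 2025.
3rd Friday of March 2025: Mar 21 2025.
April 2025 — 3rd Friday is Apr 18 2025.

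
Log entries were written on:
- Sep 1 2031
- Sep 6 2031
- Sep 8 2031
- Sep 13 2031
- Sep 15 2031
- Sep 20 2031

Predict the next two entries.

Sep 22 2031, Sep 27 2031

Every event lands on a Monday or Saturday (gaps cycle 5, 2, 5, 2, 5).
So the schedule is: every Monday and Saturday.
The following Monday is Sep 22 2031.
Next Saturday: Sep 27 2031.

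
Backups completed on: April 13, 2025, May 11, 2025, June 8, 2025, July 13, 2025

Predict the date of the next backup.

August 10, 2025

All dates are Sundays, 28, 28, 35 days apart.
Specifically, the 2nd Sunday of each month.
2nd Sunday of August 2025: August 10, 2025.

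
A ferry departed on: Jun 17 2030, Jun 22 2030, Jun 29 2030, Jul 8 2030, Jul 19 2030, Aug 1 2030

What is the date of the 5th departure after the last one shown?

Nov 4 2030

Gaps: 5, 7, 9, 11, 13 days — each gap is 2 larger than the previous one.
Next gap: 15 days. Aug 1 2030 + 15 days = Aug 16 2030.
Next gap: 17 days. Aug 16 2030 + 17 days = Sep 2 2030.
Next gap: 19 days. Sep 2 2030 + 19 days = Sep 21 2030.
Next gap: 21 days. Sep 21 2030 + 21 days = Oct 12 2030.
Next gap: 23 days. Oct 12 2030 + 23 days = Nov 4 2030.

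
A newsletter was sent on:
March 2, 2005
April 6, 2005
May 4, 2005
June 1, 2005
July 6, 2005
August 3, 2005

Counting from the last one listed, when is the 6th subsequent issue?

Gaps: 35, 28, 28, 35, 28 days — a mix of 28 and 35. Every date is a Wednesday.
Each is the 1st Wednesday of its month.
September 2005 — 1st Wednesday is September 7, 2005.
October 2005 — 1st Wednesday is October 5, 2005.
November 2005 — 1st Wednesday is November 2, 2005.
1st Wednesday of December 2005: December 7, 2005.
January 2006 — 1st Wednesday is January 4, 2006.
1st Wednesday of February 2006: February 1, 2006.

February 1, 2006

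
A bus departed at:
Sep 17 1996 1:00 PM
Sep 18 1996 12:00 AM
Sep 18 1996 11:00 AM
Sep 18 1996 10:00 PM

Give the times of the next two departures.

Gaps: 11, 11, 11 hours — each event is 11 hours after the previous one.
Sep 18 1996 10:00 PM + 11 h = Sep 19 1996 9:00 AM.
Sep 19 1996 9:00 AM + 11 h = Sep 19 1996 8:00 PM.

Sep 19 1996 9:00 AM, Sep 19 1996 8:00 PM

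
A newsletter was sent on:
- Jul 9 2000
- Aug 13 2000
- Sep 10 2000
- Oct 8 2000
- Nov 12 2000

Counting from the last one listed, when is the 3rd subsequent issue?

Feb 11 2001

These are Sundays at 28- or 35-day spacing (35, 28, 28, 35).
The pattern: 2nd Sunday of the month.
December 2000 — 2nd Sunday is Dec 10 2000.
January 2001 — 2nd Sunday is Jan 14 2001.
February 2001 — 2nd Sunday is Feb 11 2001.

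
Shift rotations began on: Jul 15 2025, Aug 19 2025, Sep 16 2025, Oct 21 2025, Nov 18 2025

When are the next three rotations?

Dec 16 2025, Jan 20 2026, Feb 17 2026

These are Tuesdays at 28- or 35-day spacing (35, 28, 35, 28).
The pattern: 3rd Tuesday of the month.
3rd Tuesday of December 2025: Dec 16 2025.
January 2026 — 3rd Tuesday is Jan 20 2026.
February 2026 — 3rd Tuesday is Feb 17 2026.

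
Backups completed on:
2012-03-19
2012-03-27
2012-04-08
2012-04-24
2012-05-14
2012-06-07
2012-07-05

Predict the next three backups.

Gaps: 8, 12, 16, 20, 24, 28 days — each gap is 4 larger than the previous one.
Next gap: 32 days. 2012-07-05 + 32 days = 2012-08-06.
Next gap: 36 days. 2012-08-06 + 36 days = 2012-09-11.
Next gap: 40 days. 2012-09-11 + 40 days = 2012-10-21.

2012-08-06, 2012-09-11, 2012-10-21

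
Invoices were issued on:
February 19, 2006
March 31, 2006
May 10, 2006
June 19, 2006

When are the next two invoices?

Gaps between consecutive events: 40, 40, 40 days — a constant 40-day interval.
June 19, 2006 + 40 days = July 29, 2006.
July 29, 2006 + 40 days = September 7, 2006.

July 29, 2006; September 7, 2006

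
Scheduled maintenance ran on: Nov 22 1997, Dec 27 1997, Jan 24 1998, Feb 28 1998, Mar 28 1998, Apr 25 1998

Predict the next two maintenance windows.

All dates are Saturdays, 35, 28, 35, 28, 28 days apart.
Specifically, the 4th Saturday of each month.
4th Saturday of May 1998: May 23 1998.
June 1998 — 4th Saturday is Jun 27 1998.

May 23 1998, Jun 27 1998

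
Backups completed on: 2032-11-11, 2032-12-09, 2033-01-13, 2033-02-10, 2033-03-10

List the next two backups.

These are Thursdays at 28- or 35-day spacing (28, 35, 28, 28).
The pattern: 2nd Thursday of the month.
April 2033 — 2nd Thursday is 2033-04-14.
May 2033 — 2nd Thursday is 2033-05-12.

2033-04-14, 2033-05-12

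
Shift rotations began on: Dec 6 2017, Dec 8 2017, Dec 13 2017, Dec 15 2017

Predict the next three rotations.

Gaps: 2, 5, 2 days — not constant, but cyclic with period 2.
The events fall on every Wednesday and Friday.
The following Wednesday is Dec 20 2017.
The following Friday is Dec 22 2017.
Next Wednesday: Dec 27 2017.

Dec 20 2017, Dec 22 2017, Dec 27 2017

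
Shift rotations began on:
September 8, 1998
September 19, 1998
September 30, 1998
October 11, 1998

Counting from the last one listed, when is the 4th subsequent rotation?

November 24, 1998

Gaps between consecutive events: 11, 11, 11 days — a constant 11-day interval.
October 11, 1998 + 11 days = October 22, 1998.
October 22, 1998 + 11 days = November 2, 1998.
November 2, 1998 + 11 days = November 13, 1998.
November 13, 1998 + 11 days = November 24, 1998.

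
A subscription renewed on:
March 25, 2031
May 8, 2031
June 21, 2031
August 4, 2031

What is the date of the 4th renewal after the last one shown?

January 27, 2032

Every event comes 44 days after the last (44, 44, 44).
August 4, 2031 + 44 days = September 17, 2031.
September 17, 2031 + 44 days = October 31, 2031.
October 31, 2031 + 44 days = December 14, 2031.
December 14, 2031 + 44 days = January 27, 2032.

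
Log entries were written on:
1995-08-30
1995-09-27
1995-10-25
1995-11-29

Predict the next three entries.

1995-12-27, 1996-01-31, 1996-02-28

All Wednesdays; the gaps (28, 28, 35) vary with month length.
This is the last Wednesday of each month.
December 1995 ends with Wednesday 1995-12-27.
January 1996 ends with Wednesday 1996-01-31.
February 1996 ends with Wednesday 1996-02-28.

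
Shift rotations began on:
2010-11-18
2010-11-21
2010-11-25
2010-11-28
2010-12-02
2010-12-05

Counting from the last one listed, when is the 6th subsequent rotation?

Gaps: 3, 4, 3, 4, 3 days — not constant, but cyclic with period 2.
The events fall on every Thursday and Sunday.
The following Thursday is 2010-12-09.
The following Sunday is 2010-12-12.
Next Thursday: 2010-12-16.
Next Sunday: 2010-12-19.
Next Thursday: 2010-12-23.
The following Sunday is 2010-12-26.

2010-12-26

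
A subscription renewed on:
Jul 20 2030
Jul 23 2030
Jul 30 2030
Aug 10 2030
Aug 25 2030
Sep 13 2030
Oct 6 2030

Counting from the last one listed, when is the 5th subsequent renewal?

Mar 30 2031

Intervals are 3, 7, 11, 15, 19, 23 days — an arithmetic progression with common difference 4.
Next gap: 27 days. Oct 6 2030 + 27 days = Nov 2 2030.
Next gap: 31 days. Nov 2 2030 + 31 days = Dec 3 2030.
Next gap: 35 days. Dec 3 2030 + 35 days = Jan 7 2031.
Next gap: 39 days. Jan 7 2031 + 39 days = Feb 15 2031.
Next gap: 43 days. Feb 15 2031 + 43 days = Mar 30 2031.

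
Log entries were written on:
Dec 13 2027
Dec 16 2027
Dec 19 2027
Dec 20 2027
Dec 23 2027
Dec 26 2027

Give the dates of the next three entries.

The gap pattern 3, 3, 1, 3, 3 repeats every 3 events.
These are the Mondays, Thursdays and Sundays of each week.
Next Monday: Dec 27 2027.
Next Thursday: Dec 30 2027.
The following Sunday is Jan 2 2028.

Dec 27 2027, Dec 30 2027, Jan 2 2028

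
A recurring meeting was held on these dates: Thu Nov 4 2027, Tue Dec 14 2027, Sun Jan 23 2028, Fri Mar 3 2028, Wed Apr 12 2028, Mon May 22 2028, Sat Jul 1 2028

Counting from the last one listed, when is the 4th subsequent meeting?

Every event comes 40 days after the last (40, 40, 40, 40, 40, 40).
Sat Jul 1 2028 + 40 days = Thu Aug 10 2028.
Thu Aug 10 2028 + 40 days = Tue Sep 19 2028.
Tue Sep 19 2028 + 40 days = Sun Oct 29 2028.
Sun Oct 29 2028 + 40 days = Fri Dec 8 2028.

Fri Dec 8 2028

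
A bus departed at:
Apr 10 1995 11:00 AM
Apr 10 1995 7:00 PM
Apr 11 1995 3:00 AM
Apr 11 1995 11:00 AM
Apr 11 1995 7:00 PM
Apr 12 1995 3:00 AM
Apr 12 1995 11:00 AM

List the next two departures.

Apr 12 1995 7:00 PM, Apr 13 1995 3:00 AM

Spacing: 8, 8, 8, 8, 8, 8 h — constant 8 h.
Apr 12 1995 11:00 AM + 8 h = Apr 12 1995 7:00 PM.
Apr 12 1995 7:00 PM + 8 h = Apr 13 1995 3:00 AM.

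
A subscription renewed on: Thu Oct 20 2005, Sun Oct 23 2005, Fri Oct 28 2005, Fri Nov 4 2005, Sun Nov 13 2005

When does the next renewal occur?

Thu Nov 24 2005

Intervals are 3, 5, 7, 9 days — an arithmetic progression with common difference 2.
Next gap: 11 days. Sun Nov 13 2005 + 11 days = Thu Nov 24 2005.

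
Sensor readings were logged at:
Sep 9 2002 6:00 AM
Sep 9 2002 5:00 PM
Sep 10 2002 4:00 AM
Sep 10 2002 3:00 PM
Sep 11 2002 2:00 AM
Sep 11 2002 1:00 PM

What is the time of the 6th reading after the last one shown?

The interval is a steady 11 hours (11, 11, 11, 11, 11).
Sep 11 2002 1:00 PM + 11 h = Sep 12 2002 12:00 AM.
Sep 12 2002 12:00 AM + 11 h = Sep 12 2002 11:00 AM.
Sep 12 2002 11:00 AM + 11 h = Sep 12 2002 10:00 PM.
Sep 12 2002 10:00 PM + 11 h = Sep 13 2002 9:00 AM.
Sep 13 2002 9:00 AM + 11 h = Sep 13 2002 8:00 PM.
Sep 13 2002 8:00 PM + 11 h = Sep 14 2002 7:00 AM.

Sep 14 2002 7:00 AM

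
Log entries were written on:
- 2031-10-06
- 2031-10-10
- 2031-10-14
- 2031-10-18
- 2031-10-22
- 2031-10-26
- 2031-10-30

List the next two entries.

Every event comes 4 days after the last (4, 4, 4, 4, 4, 4).
2031-10-30 + 4 days = 2031-11-03.
2031-11-03 + 4 days = 2031-11-07.

2031-11-03, 2031-11-07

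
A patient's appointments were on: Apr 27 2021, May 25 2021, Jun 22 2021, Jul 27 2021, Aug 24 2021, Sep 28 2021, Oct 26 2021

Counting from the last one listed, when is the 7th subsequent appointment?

These are Tuesdays at 28- or 35-day spacing (28, 28, 35, 28, 35, 28).
The pattern: 4th Tuesday of the month.
4th Tuesday of November 2021: Nov 23 2021.
December 2021 — 4th Tuesday is Dec 28 2021.
4th Tuesday of January 2022: Jan 25 2022.
4th Tuesday of February 2022: Feb 22 2022.
4th Tuesday of March 2022: Mar 22 2022.
4th Tuesday of April 2022: Apr 26 2022.
4th Tuesday of May 2022: May 24 2022.

May 24 2022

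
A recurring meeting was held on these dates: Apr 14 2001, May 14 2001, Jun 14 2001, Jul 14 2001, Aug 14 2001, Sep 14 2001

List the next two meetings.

Each date is the 14th; the gaps (30, 31, 30, 31, 31) track the month lengths.
The rule is the 14th of each month.
October 2001: Oct 14 2001.
November 2001: Nov 14 2001.

Oct 14 2001, Nov 14 2001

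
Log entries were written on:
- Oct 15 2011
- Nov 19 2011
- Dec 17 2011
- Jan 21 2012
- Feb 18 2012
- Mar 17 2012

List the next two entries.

Apr 21 2012, May 19 2012

Gaps: 35, 28, 35, 28, 28 days — a mix of 28 and 35. Every date is a Saturday.
Each is the 3rd Saturday of its month.
3rd Saturday of April 2012: Apr 21 2012.
May 2012 — 3rd Saturday is May 19 2012.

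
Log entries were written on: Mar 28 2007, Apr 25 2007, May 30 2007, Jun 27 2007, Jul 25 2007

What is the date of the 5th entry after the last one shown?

Dec 26 2007

All Wednesdays; the gaps (28, 35, 28, 28) vary with month length.
This is the last Wednesday of each month.
Last Wednesday of August 2007: Aug 29 2007.
September 2007 ends with Wednesday Sep 26 2007.
Last Wednesday of October 2007: Oct 31 2007.
Last Wednesday of November 2007: Nov 28 2007.
December 2007 ends with Wednesday Dec 26 2007.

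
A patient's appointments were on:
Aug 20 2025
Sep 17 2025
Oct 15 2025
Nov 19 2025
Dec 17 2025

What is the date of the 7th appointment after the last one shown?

These are Wednesdays at 28- or 35-day spacing (28, 28, 35, 28).
The pattern: 3rd Wednesday of the month.
3rd Wednesday of January 2026: Jan 21 2026.
3rd Wednesday of February 2026: Feb 18 2026.
3rd Wednesday of March 2026: Mar 18 2026.
April 2026 — 3rd Wednesday is Apr 15 2026.
3rd Wednesday of May 2026: May 20 2026.
3rd Wednesday of June 2026: Jun 17 2026.
July 2026 — 3rd Wednesday is Jul 15 2026.

Jul 15 2026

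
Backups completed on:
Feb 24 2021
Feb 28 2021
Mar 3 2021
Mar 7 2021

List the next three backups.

Mar 10 2021, Mar 14 2021, Mar 17 2021

Gaps: 4, 3, 4 days — not constant, but cyclic with period 2.
The events fall on every Wednesday and Sunday.
The following Wednesday is Mar 10 2021.
The following Sunday is Mar 14 2021.
The following Wednesday is Mar 17 2021.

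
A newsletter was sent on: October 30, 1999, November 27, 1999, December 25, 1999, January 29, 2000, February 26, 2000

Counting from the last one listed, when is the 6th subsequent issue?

Every date is a Saturday; gaps 28, 28, 35, 28 days.
Each is the last Saturday of its month (at least one falls on the 29th or later, ruling out '4th Saturday').
March 2000 ends with Saturday March 25, 2000.
April 2000 ends with Saturday April 29, 2000.
May 2000 ends with Saturday May 27, 2000.
June 2000 ends with Saturday June 24, 2000.
Last Saturday of July 2000: July 29, 2000.
August 2000 ends with Saturday August 26, 2000.

August 26, 2000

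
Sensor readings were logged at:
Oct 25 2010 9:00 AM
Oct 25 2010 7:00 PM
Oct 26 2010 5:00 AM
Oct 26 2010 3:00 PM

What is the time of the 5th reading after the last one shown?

Oct 28 2010 5:00 PM

Gaps: 10, 10, 10 hours — each event is 10 hours after the previous one.
Oct 26 2010 3:00 PM + 10 h = Oct 27 2010 1:00 AM.
Oct 27 2010 1:00 AM + 10 h = Oct 27 2010 11:00 AM.
Oct 27 2010 11:00 AM + 10 h = Oct 27 2010 9:00 PM.
Oct 27 2010 9:00 PM + 10 h = Oct 28 2010 7:00 AM.
Oct 28 2010 7:00 AM + 10 h = Oct 28 2010 5:00 PM.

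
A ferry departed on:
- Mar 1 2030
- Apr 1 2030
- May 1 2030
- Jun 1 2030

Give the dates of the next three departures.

The day-of-month is always 1 (31, 30, 31 days between events).
So this recurs on the 1st of each month.
July 2030: Jul 1 2030.
August 2030: Aug 1 2030.
Next: September 2030 → Sep 1 2030.

Jul 1 2030, Aug 1 2030, Sep 1 2030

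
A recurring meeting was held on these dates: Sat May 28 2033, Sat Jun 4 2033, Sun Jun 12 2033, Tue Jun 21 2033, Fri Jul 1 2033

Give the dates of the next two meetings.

Gaps: 7, 8, 9, 10 days — each gap is 1 larger than the previous one.
Next gap: 11 days. Fri Jul 1 2033 + 11 days = Tue Jul 12 2033.
Next gap: 12 days. Tue Jul 12 2033 + 12 days = Sun Jul 24 2033.

Tue Jul 12 2033, Sun Jul 24 2033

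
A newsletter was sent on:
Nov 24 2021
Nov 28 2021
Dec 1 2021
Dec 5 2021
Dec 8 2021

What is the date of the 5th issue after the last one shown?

The gap pattern 4, 3, 4, 3 repeats every 2 events.
These are the Wednesdays and Sundays of each week.
Next Sunday: Dec 12 2021.
The following Wednesday is Dec 15 2021.
Next Sunday: Dec 19 2021.
Next Wednesday: Dec 22 2021.
The following Sunday is Dec 26 2021.

Dec 26 2021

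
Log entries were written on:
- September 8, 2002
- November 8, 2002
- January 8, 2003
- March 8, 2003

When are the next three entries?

Each date is the 8th; the gaps (61, 61, 59) track the month lengths.
The rule is the 8th of every 2 months.
May 2003: May 8, 2003.
July 2003: July 8, 2003.
September 2003: September 8, 2003.

May 8, 2003; July 8, 2003; September 8, 2003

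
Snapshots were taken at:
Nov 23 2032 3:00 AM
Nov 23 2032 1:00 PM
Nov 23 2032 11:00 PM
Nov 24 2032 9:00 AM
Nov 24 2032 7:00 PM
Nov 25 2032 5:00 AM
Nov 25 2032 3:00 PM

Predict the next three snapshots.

Nov 26 2032 1:00 AM, Nov 26 2032 11:00 AM, Nov 26 2032 9:00 PM

Gaps: 10, 10, 10, 10, 10, 10 hours — each event is 10 hours after the previous one.
Nov 25 2032 3:00 PM + 10 h = Nov 26 2032 1:00 AM.
Nov 26 2032 1:00 AM + 10 h = Nov 26 2032 11:00 AM.
Nov 26 2032 11:00 AM + 10 h = Nov 26 2032 9:00 PM.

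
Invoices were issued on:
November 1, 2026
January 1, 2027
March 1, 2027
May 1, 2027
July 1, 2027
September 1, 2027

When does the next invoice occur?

Gaps: 61, 59, 61, 61, 62 days — not constant. Every event is on the 1st of the month.
Pattern: the 1st of every 2 months.
November 2027: November 1, 2027.

November 1, 2027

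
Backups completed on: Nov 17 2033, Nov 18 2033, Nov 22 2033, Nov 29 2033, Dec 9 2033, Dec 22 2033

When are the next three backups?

Jan 7 2034, Jan 26 2034, Feb 17 2034

Intervals are 1, 4, 7, 10, 13 days — an arithmetic progression with common difference 3.
Next gap: 16 days. Dec 22 2033 + 16 days = Jan 7 2034.
Next gap: 19 days. Jan 7 2034 + 19 days = Jan 26 2034.
Next gap: 22 days. Jan 26 2034 + 22 days = Feb 17 2034.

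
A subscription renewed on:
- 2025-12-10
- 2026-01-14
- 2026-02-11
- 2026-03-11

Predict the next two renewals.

These are Wednesdays at 28- or 35-day spacing (35, 28, 28).
The pattern: 2nd Wednesday of the month.
April 2026 — 2nd Wednesday is 2026-04-08.
2nd Wednesday of May 2026: 2026-05-13.

2026-04-08, 2026-05-13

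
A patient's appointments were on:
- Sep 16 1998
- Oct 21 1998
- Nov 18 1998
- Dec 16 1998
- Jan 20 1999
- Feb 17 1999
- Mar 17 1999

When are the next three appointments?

Apr 21 1999, May 19 1999, Jun 16 1999

All dates are Wednesdays, 35, 28, 28, 35, 28, 28 days apart.
Specifically, the 3rd Wednesday of each month.
3rd Wednesday of April 1999: Apr 21 1999.
3rd Wednesday of May 1999: May 19 1999.
June 1999 — 3rd Wednesday is Jun 16 1999.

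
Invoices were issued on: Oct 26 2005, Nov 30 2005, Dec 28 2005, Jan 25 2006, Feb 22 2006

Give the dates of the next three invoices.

Mar 29 2006, Apr 26 2006, May 31 2006

These are Wednesdays with 35, 28, 28, 28-day gaps.
Each is the final Wednesday of its month — Nov 30 2005 is past the 28th, so '4th Wednesday' doesn't fit.
March 2006 ends with Wednesday Mar 29 2006.
Last Wednesday of April 2006: Apr 26 2006.
Last Wednesday of May 2006: May 31 2006.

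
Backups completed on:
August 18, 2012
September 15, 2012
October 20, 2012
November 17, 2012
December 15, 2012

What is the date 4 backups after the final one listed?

Gaps: 28, 35, 28, 28 days — a mix of 28 and 35. Every date is a Saturday.
Each is the 3rd Saturday of its month.
January 2013 — 3rd Saturday is January 19, 2013.
3rd Saturday of February 2013: February 16, 2013.
March 2013 — 3rd Saturday is March 16, 2013.
April 2013 — 3rd Saturday is April 20, 2013.

April 20, 2013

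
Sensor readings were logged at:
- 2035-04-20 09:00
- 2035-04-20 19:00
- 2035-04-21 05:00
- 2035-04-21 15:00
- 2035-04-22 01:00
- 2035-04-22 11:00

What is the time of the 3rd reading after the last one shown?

2035-04-23 17:00

The interval is a steady 10 hours (10, 10, 10, 10, 10).
2035-04-22 11:00 + 10 h = 2035-04-22 21:00.
2035-04-22 21:00 + 10 h = 2035-04-23 07:00.
2035-04-23 07:00 + 10 h = 2035-04-23 17:00.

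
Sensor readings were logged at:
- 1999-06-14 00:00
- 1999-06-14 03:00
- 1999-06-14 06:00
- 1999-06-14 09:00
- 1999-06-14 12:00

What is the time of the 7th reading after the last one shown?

The interval is a steady 3 hours (3, 3, 3, 3).
1999-06-14 12:00 + 3 h = 1999-06-14 15:00.
1999-06-14 15:00 + 3 h = 1999-06-14 18:00.
1999-06-14 18:00 + 3 h = 1999-06-14 21:00.
1999-06-14 21:00 + 3 h = 1999-06-15 00:00.
1999-06-15 00:00 + 3 h = 1999-06-15 03:00.
1999-06-15 03:00 + 3 h = 1999-06-15 06:00.
1999-06-15 06:00 + 3 h = 1999-06-15 09:00.

1999-06-15 09:00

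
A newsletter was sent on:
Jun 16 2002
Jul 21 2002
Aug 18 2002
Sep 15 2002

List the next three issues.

Oct 20 2002, Nov 17 2002, Dec 15 2002

All dates are Sundays, 35, 28, 28 days apart.
Specifically, the 3rd Sunday of each month.
October 2002 — 3rd Sunday is Oct 20 2002.
3rd Sunday of November 2002: Nov 17 2002.
December 2002 — 3rd Sunday is Dec 15 2002.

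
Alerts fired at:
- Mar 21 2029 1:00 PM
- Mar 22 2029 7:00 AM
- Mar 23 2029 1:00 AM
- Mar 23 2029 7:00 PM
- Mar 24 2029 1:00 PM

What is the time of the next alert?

Spacing: 18, 18, 18, 18 h — constant 18 h.
Mar 24 2029 1:00 PM + 18 h = Mar 25 2029 7:00 AM.

Mar 25 2029 7:00 AM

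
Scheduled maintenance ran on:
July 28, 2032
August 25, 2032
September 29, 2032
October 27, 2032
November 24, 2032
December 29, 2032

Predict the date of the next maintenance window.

January 26, 2033

These are Wednesdays with 28, 35, 28, 28, 35-day gaps.
Each is the final Wednesday of its month — September 29, 2032 is past the 28th, so '4th Wednesday' doesn't fit.
Last Wednesday of January 2033: January 26, 2033.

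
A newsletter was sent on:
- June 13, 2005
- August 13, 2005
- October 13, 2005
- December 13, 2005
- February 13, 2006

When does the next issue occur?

Each date is the 13th; the gaps (61, 61, 61, 62) track the month lengths.
The rule is the 13th of every 2 months.
April 2006: April 13, 2006.

April 13, 2006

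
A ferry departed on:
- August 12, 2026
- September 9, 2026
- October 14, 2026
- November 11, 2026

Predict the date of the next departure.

These are Wednesdays at 28- or 35-day spacing (28, 35, 28).
The pattern: 2nd Wednesday of the month.
2nd Wednesday of December 2026: December 9, 2026.

December 9, 2026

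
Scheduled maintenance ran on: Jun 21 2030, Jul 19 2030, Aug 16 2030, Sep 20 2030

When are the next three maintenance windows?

These are Fridays at 28- or 35-day spacing (28, 28, 35).
The pattern: 3rd Friday of the month.
3rd Friday of October 2030: Oct 18 2030.
3rd Friday of November 2030: Nov 15 2030.
3rd Friday of December 2030: Dec 20 2030.

Oct 18 2030, Nov 15 2030, Dec 20 2030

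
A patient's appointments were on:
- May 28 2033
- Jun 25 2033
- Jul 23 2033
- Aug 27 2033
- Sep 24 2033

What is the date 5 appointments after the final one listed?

Feb 25 2034

These are Saturdays at 28- or 35-day spacing (28, 28, 35, 28).
The pattern: 4th Saturday of the month.
4th Saturday of October 2033: Oct 22 2033.
November 2033 — 4th Saturday is Nov 26 2033.
December 2033 — 4th Saturday is Dec 24 2033.
January 2034 — 4th Saturday is Jan 28 2034.
4th Saturday of February 2034: Feb 25 2034.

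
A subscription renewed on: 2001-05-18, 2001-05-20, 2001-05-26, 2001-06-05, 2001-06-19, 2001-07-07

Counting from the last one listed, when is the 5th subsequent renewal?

The spacing grows by 4 each time: 2, 6, 10, 14, 18 days.
Next gap: 22 days. 2001-07-07 + 22 days = 2001-07-29.
Next gap: 26 days. 2001-07-29 + 26 days = 2001-08-24.
Next gap: 30 days. 2001-08-24 + 30 days = 2001-09-23.
Next gap: 34 days. 2001-09-23 + 34 days = 2001-10-27.
Next gap: 38 days. 2001-10-27 + 38 days = 2001-12-04.

2001-12-04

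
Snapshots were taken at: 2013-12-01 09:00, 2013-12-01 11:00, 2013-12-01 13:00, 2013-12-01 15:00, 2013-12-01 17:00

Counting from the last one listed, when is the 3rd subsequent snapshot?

Gaps: 2, 2, 2, 2 hours — each event is 2 hours after the previous one.
2013-12-01 17:00 + 2 h = 2013-12-01 19:00.
2013-12-01 19:00 + 2 h = 2013-12-01 21:00.
2013-12-01 21:00 + 2 h = 2013-12-01 23:00.

2013-12-01 23:00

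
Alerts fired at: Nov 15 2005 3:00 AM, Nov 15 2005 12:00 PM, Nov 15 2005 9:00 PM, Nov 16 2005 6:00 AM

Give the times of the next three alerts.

The interval is a steady 9 hours (9, 9, 9).
Nov 16 2005 6:00 AM + 9 h = Nov 16 2005 3:00 PM.
Nov 16 2005 3:00 PM + 9 h = Nov 17 2005 12:00 AM.
Nov 17 2005 12:00 AM + 9 h = Nov 17 2005 9:00 AM.

Nov 16 2005 3:00 PM, Nov 17 2005 12:00 AM, Nov 17 2005 9:00 AM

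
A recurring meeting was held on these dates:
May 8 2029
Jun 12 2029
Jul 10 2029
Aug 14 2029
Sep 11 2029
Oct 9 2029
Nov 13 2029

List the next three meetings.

Dec 11 2029, Jan 8 2030, Feb 12 2030

Gaps: 35, 28, 35, 28, 28, 35 days — a mix of 28 and 35. Every date is a Tuesday.
Each is the 2nd Tuesday of its month.
December 2029 — 2nd Tuesday is Dec 11 2029.
2nd Tuesday of January 2030: Jan 8 2030.
2nd Tuesday of February 2030: Feb 12 2030.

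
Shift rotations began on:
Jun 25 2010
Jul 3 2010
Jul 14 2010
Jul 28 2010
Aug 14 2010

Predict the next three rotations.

Sep 3 2010, Sep 26 2010, Oct 22 2010

Intervals are 8, 11, 14, 17 days — an arithmetic progression with common difference 3.
Next gap: 20 days. Aug 14 2010 + 20 days = Sep 3 2010.
Next gap: 23 days. Sep 3 2010 + 23 days = Sep 26 2010.
Next gap: 26 days. Sep 26 2010 + 26 days = Oct 22 2010.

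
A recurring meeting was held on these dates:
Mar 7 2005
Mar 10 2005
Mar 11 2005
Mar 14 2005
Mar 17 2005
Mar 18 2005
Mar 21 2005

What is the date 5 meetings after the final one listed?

Every event lands on a Monday or Thursday or Friday (gaps cycle 3, 1, 3, 3, 1, 3).
So the schedule is: every Monday, Thursday and Friday.
Next Thursday: Mar 24 2005.
Next Friday: Mar 25 2005.
The following Monday is Mar 28 2005.
Next Thursday: Mar 31 2005.
Next Friday: Apr 1 2005.

Apr 1 2005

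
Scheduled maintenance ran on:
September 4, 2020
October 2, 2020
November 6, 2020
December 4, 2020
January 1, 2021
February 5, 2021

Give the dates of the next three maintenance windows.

Gaps: 28, 35, 28, 28, 35 days — a mix of 28 and 35. Every date is a Friday.
Each is the 1st Friday of its month.
March 2021 — 1st Friday is March 5, 2021.
April 2021 — 1st Friday is April 2, 2021.
May 2021 — 1st Friday is May 7, 2021.

March 5, 2021; April 2, 2021; May 7, 2021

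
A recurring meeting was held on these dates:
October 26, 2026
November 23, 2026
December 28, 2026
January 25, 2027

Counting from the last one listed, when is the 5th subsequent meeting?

All dates are Mondays, 28, 35, 28 days apart.
Specifically, the 4th Monday of each month.
February 2027 — 4th Monday is February 22, 2027.
March 2027 — 4th Monday is March 22, 2027.
4th Monday of April 2027: April 26, 2027.
May 2027 — 4th Monday is May 24, 2027.
4th Monday of June 2027: June 28, 2027.

June 28, 2027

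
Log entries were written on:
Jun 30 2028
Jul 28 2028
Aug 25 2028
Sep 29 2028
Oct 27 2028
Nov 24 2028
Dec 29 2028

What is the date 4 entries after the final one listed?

Apr 27 2029

Every date is a Friday; gaps 28, 28, 35, 28, 28, 35 days.
Each is the last Friday of its month (at least one falls on the 29th or later, ruling out '4th Friday').
Last Friday of January 2029: Jan 26 2029.
February 2029 ends with Friday Feb 23 2029.
Last Friday of March 2029: Mar 30 2029.
April 2029 ends with Friday Apr 27 2029.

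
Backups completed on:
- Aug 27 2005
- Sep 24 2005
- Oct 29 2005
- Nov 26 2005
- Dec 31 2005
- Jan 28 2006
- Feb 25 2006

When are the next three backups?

These are Saturdays with 28, 35, 28, 35, 28, 28-day gaps.
Each is the final Saturday of its month — Oct 29 2005 is past the 28th, so '4th Saturday' doesn't fit.
Last Saturday of March 2006: Mar 25 2006.
April 2006 ends with Saturday Apr 29 2006.
May 2006 ends with Saturday May 27 2006.

Mar 25 2006, Apr 29 2006, May 27 2006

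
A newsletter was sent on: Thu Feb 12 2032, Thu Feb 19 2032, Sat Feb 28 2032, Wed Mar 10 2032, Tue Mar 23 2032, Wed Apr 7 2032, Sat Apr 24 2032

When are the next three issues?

The spacing grows by 2 each time: 7, 9, 11, 13, 15, 17 days.
Next gap: 19 days. Sat Apr 24 2032 + 19 days = Thu May 13 2032.
Next gap: 21 days. Thu May 13 2032 + 21 days = Thu Jun 3 2032.
Next gap: 23 days. Thu Jun 3 2032 + 23 days = Sat Jun 26 2032.

Thu May 13 2032, Thu Jun 3 2032, Sat Jun 26 2032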